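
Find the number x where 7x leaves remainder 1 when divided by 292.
167

gcd(7, 292) = 1, so the inverse exists.
Extended Euclidean algorithm on (292, 7):
292 = 41 × 7 + 5  ⟹  5 = (1)·292 + (-41)·7
7 = 1 × 5 + 2  ⟹  2 = (-1)·292 + (42)·7
5 = 2 × 2 + 1  ⟹  1 = (3)·292 + (-125)·7
So (-125)·7 ≡ 1 (mod 292), i.e. 7^(-1) ≡ -125 ≡ 167 (mod 292).
Check: 7 × 167 = 1169 ≡ 1 (mod 292)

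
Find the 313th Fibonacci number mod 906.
535

Matrix identity: Q^n = [[F_(n+1), F_n], [F_n, F_(n-1)]] with Q = [[1,1],[1,0]].
n = 313 = 100111001₂. Square-and-multiply, entries mod 906:
Q^1 = [[1,1],[1,0]]
Q^2 = (Q^1)² = [[2,1],[1,1]]
Q^4 = (Q^2)² = [[5,3],[3,2]]
Q^9 = (Q^4)²·Q = [[55,34],[34,21]]
Q^19 = (Q^9)²·Q = [[423,557],[557,772]]
Q^39 = (Q^19)²·Q = [[549,844],[844,611]]
Q^78 = (Q^39)² = [[829,560],[560,269]]
Q^156 = (Q^78)² = [[617,612],[612,5]]
Q^313 = (Q^156)²·Q = [[679,535],[535,144]]
F_313 mod 906 = Q^313[0][1] = 535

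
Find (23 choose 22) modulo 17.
6

Using Lucas' theorem:
Write n=23 and k=22 in base 17:
n in base 17: [1, 6]
k in base 17: [1, 5]
C(23,22) mod 17 = ∏ C(n_i, k_i) mod 17
Digit binomials (mod 17): C(1,1) = 1; C(6,5) = 6
Product: 1 × 6 = 6 ≡ 6 (mod 17)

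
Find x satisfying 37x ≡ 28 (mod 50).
x ≡ 44 (mod 50)

gcd(37, 50) = 1, which divides 28, so solutions exist.
Find 37^(-1) mod 50 by the extended Euclidean algorithm:
50 = 1 × 37 + 13  ⟹  13 = (1)·50 + (-1)·37
37 = 2 × 13 + 11  ⟹  11 = (-2)·50 + (3)·37
13 = 1 × 11 + 2  ⟹  2 = (3)·50 + (-4)·37
11 = 5 × 2 + 1  ⟹  1 = (-17)·50 + (23)·37
So (23)·37 ≡ 1 (mod 50), i.e. 37^(-1) ≡ 23 (mod 50).
x ≡ 23 × 28 = 644 ≡ 44 (mod 50).
Check: 37 × 44 = 1628 ≡ 28 (mod 50).
Unique solution: x ≡ 44 (mod 50)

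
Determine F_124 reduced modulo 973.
179

Matrix identity: Q^n = [[F_(n+1), F_n], [F_n, F_(n-1)]] with Q = [[1,1],[1,0]].
n = 124 = 1111100₂. Square-and-multiply, entries mod 973:
Q^1 = [[1,1],[1,0]]
Q^3 = (Q^1)²·Q = [[3,2],[2,1]]
Q^7 = (Q^3)²·Q = [[21,13],[13,8]]
Q^15 = (Q^7)²·Q = [[14,610],[610,377]]
Q^31 = (Q^15)²·Q = [[735,610],[610,125]]
Q^62 = (Q^31)² = [[624,153],[153,471]]
Q^124 = (Q^62)² = [[233,179],[179,54]]
F_124 mod 973 = Q^124[0][1] = 179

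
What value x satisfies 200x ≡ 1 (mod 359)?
289

gcd(200, 359) = 1, so the inverse exists.
Extended Euclidean algorithm on (359, 200):
359 = 1 × 200 + 159  ⟹  159 = (1)·359 + (-1)·200
200 = 1 × 159 + 41  ⟹  41 = (-1)·359 + (2)·200
159 = 3 × 41 + 36  ⟹  36 = (4)·359 + (-7)·200
41 = 1 × 36 + 5  ⟹  5 = (-5)·359 + (9)·200
36 = 7 × 5 + 1  ⟹  1 = (39)·359 + (-70)·200
So (-70)·200 ≡ 1 (mod 359), i.e. 200^(-1) ≡ -70 ≡ 289 (mod 359).
Check: 200 × 289 = 57800 ≡ 1 (mod 359)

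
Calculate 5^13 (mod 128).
21

Repeated squaring. Binary of 13 = 1101.
5^1 ≡ 5 (mod 128); 5^2 ≡ 25 (mod 128); 5^4 ≡ 113 (mod 128); 5^8 ≡ 97 (mod 128)
5^13 = 5^1 × 5^4 × 5^8 ≡ 21 (mod 128)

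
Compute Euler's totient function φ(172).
84

172 = 2^2 × 43
φ(n) = n × ∏(1 - 1/p) for each prime p dividing n
φ(172) = 172 × (1 - 1/2) × (1 - 1/43) = 84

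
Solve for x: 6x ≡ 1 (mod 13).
11

gcd(6, 13) = 1, so the inverse exists.
Extended Euclidean algorithm on (13, 6):
13 = 2 × 6 + 1  ⟹  1 = (1)·13 + (-2)·6
So (-2)·6 ≡ 1 (mod 13), i.e. 6^(-1) ≡ -2 ≡ 11 (mod 13).
Check: 6 × 11 = 66 ≡ 1 (mod 13)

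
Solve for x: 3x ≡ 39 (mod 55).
x ≡ 13 (mod 55)

gcd(3, 55) = 1, which divides 39, so solutions exist.
Find 3^(-1) mod 55 by the extended Euclidean algorithm:
55 = 18 × 3 + 1  ⟹  1 = (1)·55 + (-18)·3
So (-18)·3 ≡ 1 (mod 55), i.e. 3^(-1) ≡ -18 ≡ 37 (mod 55).
x ≡ 37 × 39 = 1443 ≡ 13 (mod 55).
Check: 3 × 13 = 39 ≡ 39 (mod 55).
Unique solution: x ≡ 13 (mod 55)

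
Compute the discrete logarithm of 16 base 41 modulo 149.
112

Baby-step giant-step with step n = ⌈√149⌉ = 13.
Baby steps 41^j mod 149 (j:value) for j=0..12: 0:1, 1:41, 2:42, 3:83, 4:125, 5:59, 6:35, 7:94, 8:129, 9:74, 10:54, 11:128, 12:33.
Giant-step multiplier: 41^(-13) ≡ 41^(148-13) = 41^135 ≡ 87 (mod 149).
Giant steps γ_i = 16·87^i mod 149: γ_0=16, γ_1=51, γ_2=116, γ_3=109, γ_4=96, γ_5=8, γ_6=100, γ_7=58, γ_8=129 (in table at j=8).
x = i·n + j = 8·13 + 8 = 112.
Check: 41^112 ≡ 16 (mod 149).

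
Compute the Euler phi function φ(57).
36

57 = 3 × 19
φ(n) = n × ∏(1 - 1/p) for each prime p dividing n
φ(57) = 57 × (1 - 1/3) × (1 - 1/19) = 36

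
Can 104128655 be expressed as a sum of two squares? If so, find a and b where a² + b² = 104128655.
Not possible

Factorization: 104128655 = 5 × 17 × 107^3
By Fermat: n is sum of two squares iff every prime p ≡ 3 (mod 4) appears to even power.
Prime(s) ≡ 3 (mod 4) with odd exponent: [(107, 3)]
Therefore 104128655 cannot be expressed as a² + b².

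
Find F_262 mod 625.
606

Matrix identity: Q^n = [[F_(n+1), F_n], [F_n, F_(n-1)]] with Q = [[1,1],[1,0]].
n = 262 = 100000110₂. Square-and-multiply, entries mod 625:
Q^1 = [[1,1],[1,0]]
Q^2 = (Q^1)² = [[2,1],[1,1]]
Q^4 = (Q^2)² = [[5,3],[3,2]]
Q^8 = (Q^4)² = [[34,21],[21,13]]
Q^16 = (Q^8)² = [[347,362],[362,610]]
Q^32 = (Q^16)² = [[203,184],[184,19]]
Q^65 = (Q^32)²·Q = [[288,65],[65,223]]
Q^131 = (Q^65)²·Q = [[384,294],[294,90]]
Q^262 = (Q^131)² = [[142,606],[606,161]]
F_262 mod 625 = Q^262[0][1] = 606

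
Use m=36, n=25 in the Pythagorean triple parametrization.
(671, 1800, 1921)

Euclid's formula: a = m² - n², b = 2mn, c = m² + n²
m = 36, n = 25
a = 36² - 25² = 1296 - 625 = 671
b = 2 × 36 × 25 = 1800
c = 36² + 25² = 1296 + 625 = 1921
Verification: 671² + 1800² = 450241 + 3240000 = 3690241 = 1921² ✓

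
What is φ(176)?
80

176 = 2^4 × 11
φ(n) = n × ∏(1 - 1/p) for each prime p dividing n
φ(176) = 176 × (1 - 1/2) × (1 - 1/11) = 80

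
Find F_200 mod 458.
41

Matrix identity: Q^n = [[F_(n+1), F_n], [F_n, F_(n-1)]] with Q = [[1,1],[1,0]].
n = 200 = 11001000₂. Square-and-multiply, entries mod 458:
Q^1 = [[1,1],[1,0]]
Q^3 = (Q^1)²·Q = [[3,2],[2,1]]
Q^6 = (Q^3)² = [[13,8],[8,5]]
Q^12 = (Q^6)² = [[233,144],[144,89]]
Q^25 = (Q^12)²·Q = [[23,371],[371,110]]
Q^50 = (Q^25)² = [[312,337],[337,433]]
Q^100 = (Q^50)² = [[233,81],[81,152]]
Q^200 = (Q^100)² = [[394,41],[41,353]]
F_200 mod 458 = Q^200[0][1] = 41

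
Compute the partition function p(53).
329931

p(n) counts ways to write n as a sum of positive integers (order ignored).
Euler's pentagonal recurrence: p(k) = p(k-1) + p(k-2) - p(k-5) - p(k-7) + p(k-12) + p(k-15) - ... (offsets j(3j∓1)/2, signs ++--, p(0)=1, p(<0)=0).
DP table for k = 0..52: p(0)=1, p(1)=1, p(2)=2, p(3)=3, p(4)=5, p(5)=7, p(6)=11, p(7)=15, p(8)=22, p(9)=30, p(10)=42, p(11)=56, p(12)=77, p(13)=101, p(14)=135, p(15)=176, p(16)=231, p(17)=297, p(18)=385, p(19)=490, p(20)=627, p(21)=792, p(22)=1002, p(23)=1255, p(24)=1575, p(25)=1958, p(26)=2436, p(27)=3010, p(28)=3718, p(29)=4565, p(30)=5604, p(31)=6842, p(32)=8349, p(33)=10143, p(34)=12310, p(35)=14883, p(36)=17977, p(37)=21637, p(38)=26015, p(39)=31185, p(40)=37338, p(41)=44583, p(42)=53174, p(43)=63261, p(44)=75175, p(45)=89134, p(46)=105558, p(47)=124754, p(48)=147273, p(49)=173525, p(50)=204226, p(51)=239943, p(52)=281589.
Final step: p(53) = p(52) + p(51) - p(48) - p(46) + p(41) + p(38) - p(31) - p(27) + p(18) + p(13) - p(2)
= 281589 + 239943 - 147273 - 105558 + 44583 + 26015 - 6842 - 3010 + 385 + 101 - 2
= 329931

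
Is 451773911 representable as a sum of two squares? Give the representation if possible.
Not possible

Factorization: 451773911 = 97 × 167^3
By Fermat: n is sum of two squares iff every prime p ≡ 3 (mod 4) appears to even power.
Prime(s) ≡ 3 (mod 4) with odd exponent: [(167, 3)]
Therefore 451773911 cannot be expressed as a² + b².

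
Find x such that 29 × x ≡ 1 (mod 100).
69

gcd(29, 100) = 1, so the inverse exists.
Extended Euclidean algorithm on (100, 29):
100 = 3 × 29 + 13  ⟹  13 = (1)·100 + (-3)·29
29 = 2 × 13 + 3  ⟹  3 = (-2)·100 + (7)·29
13 = 4 × 3 + 1  ⟹  1 = (9)·100 + (-31)·29
So (-31)·29 ≡ 1 (mod 100), i.e. 29^(-1) ≡ -31 ≡ 69 (mod 100).
Check: 29 × 69 = 2001 ≡ 1 (mod 100)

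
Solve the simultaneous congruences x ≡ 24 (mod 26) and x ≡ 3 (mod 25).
128

Using Chinese Remainder Theorem:
M = 26 × 25 = 650
M1 = 25, M2 = 26
y1 = 25^(-1) mod 26 = 25
y2 = 26^(-1) mod 25 = 1
x = (24×25×25 + 3×26×1) mod 650 = 128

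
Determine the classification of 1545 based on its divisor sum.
deficient

Proper divisors of 1545: sum = 1 + 3 + 5 + 15 + 103 + 309 + 515 = 951
Since 951 < 1545, 1545 is deficient.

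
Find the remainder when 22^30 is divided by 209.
11

Repeated squaring. Binary of 30 = 11110.
22^1 ≡ 22 (mod 209); 22^2 ≡ 66 (mod 209); 22^4 ≡ 176 (mod 209); 22^8 ≡ 44 (mod 209); 22^16 ≡ 55 (mod 209)
22^30 = 22^2 × 22^4 × 22^8 × 22^16 ≡ 11 (mod 209)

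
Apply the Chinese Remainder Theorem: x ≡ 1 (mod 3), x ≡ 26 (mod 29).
55

Using Chinese Remainder Theorem:
M = 3 × 29 = 87
M1 = 29, M2 = 3
y1 = 29^(-1) mod 3 = 2
y2 = 3^(-1) mod 29 = 10
x = (1×29×2 + 26×3×10) mod 87 = 55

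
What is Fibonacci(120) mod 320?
160

Matrix identity: Q^n = [[F_(n+1), F_n], [F_n, F_(n-1)]] with Q = [[1,1],[1,0]].
n = 120 = 1111000₂. Square-and-multiply, entries mod 320:
Q^1 = [[1,1],[1,0]]
Q^3 = (Q^1)²·Q = [[3,2],[2,1]]
Q^7 = (Q^3)²·Q = [[21,13],[13,8]]
Q^15 = (Q^7)²·Q = [[27,290],[290,57]]
Q^30 = (Q^15)² = [[29,40],[40,309]]
Q^60 = (Q^30)² = [[201,80],[80,121]]
Q^120 = (Q^60)² = [[81,160],[160,241]]
F_120 mod 320 = Q^120[0][1] = 160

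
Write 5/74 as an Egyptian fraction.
1/15 + 1/1110

Greedy algorithm:
5/74: ceiling(74/5) = 15, use 1/15
1/1110: ceiling(1110/1) = 1110, use 1/1110
Result: 5/74 = 1/15 + 1/1110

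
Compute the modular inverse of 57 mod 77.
50

gcd(57, 77) = 1, so the inverse exists.
Extended Euclidean algorithm on (77, 57):
77 = 1 × 57 + 20  ⟹  20 = (1)·77 + (-1)·57
57 = 2 × 20 + 17  ⟹  17 = (-2)·77 + (3)·57
20 = 1 × 17 + 3  ⟹  3 = (3)·77 + (-4)·57
17 = 5 × 3 + 2  ⟹  2 = (-17)·77 + (23)·57
3 = 1 × 2 + 1  ⟹  1 = (20)·77 + (-27)·57
So (-27)·57 ≡ 1 (mod 77), i.e. 57^(-1) ≡ -27 ≡ 50 (mod 77).
Check: 57 × 50 = 2850 ≡ 1 (mod 77)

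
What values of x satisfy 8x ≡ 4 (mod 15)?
x ≡ 8 (mod 15)

gcd(8, 15) = 1, which divides 4, so solutions exist.
Find 8^(-1) mod 15 by the extended Euclidean algorithm:
15 = 1 × 8 + 7  ⟹  7 = (1)·15 + (-1)·8
8 = 1 × 7 + 1  ⟹  1 = (-1)·15 + (2)·8
So (2)·8 ≡ 1 (mod 15), i.e. 8^(-1) ≡ 2 (mod 15).
x ≡ 2 × 4 = 8 ≡ 8 (mod 15).
Check: 8 × 8 = 64 ≡ 4 (mod 15).
Unique solution: x ≡ 8 (mod 15)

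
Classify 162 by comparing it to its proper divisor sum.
abundant

Proper divisors of 162: sum = 1 + 2 + 3 + 6 + 9 + 18 + 27 + 54 + 81 = 201
Since 201 > 162, 162 is abundant.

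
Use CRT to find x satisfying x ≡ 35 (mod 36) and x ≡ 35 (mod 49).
35

Using Chinese Remainder Theorem:
M = 36 × 49 = 1764
M1 = 49, M2 = 36
y1 = 49^(-1) mod 36 = 25
y2 = 36^(-1) mod 49 = 15
x = (35×49×25 + 35×36×15) mod 1764 = 35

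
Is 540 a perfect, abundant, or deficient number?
abundant

Proper divisors of 540: sum = 1 + 2 + 3 + 4 + 5 + 6 + 9 + 10 + ... + 108 + 135 + 180 + 270 (23 divisors) = 1140
Since 1140 > 540, 540 is abundant.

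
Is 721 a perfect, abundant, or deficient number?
deficient

Proper divisors of 721: sum = 1 + 7 + 103 = 111
Since 111 < 721, 721 is deficient.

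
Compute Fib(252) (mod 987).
984

Matrix identity: Q^n = [[F_(n+1), F_n], [F_n, F_(n-1)]] with Q = [[1,1],[1,0]].
n = 252 = 11111100₂. Square-and-multiply, entries mod 987:
Q^1 = [[1,1],[1,0]]
Q^3 = (Q^1)²·Q = [[3,2],[2,1]]
Q^7 = (Q^3)²·Q = [[21,13],[13,8]]
Q^15 = (Q^7)²·Q = [[0,610],[610,377]]
Q^31 = (Q^15)²·Q = [[0,1],[1,986]]
Q^63 = (Q^31)²·Q = [[0,1],[1,986]]
Q^126 = (Q^63)² = [[1,986],[986,2]]
Q^252 = (Q^126)² = [[2,984],[984,5]]
F_252 mod 987 = Q^252[0][1] = 984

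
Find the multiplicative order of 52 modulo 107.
53

107 is prime, so ord(52) divides φ(107) = 106.
Divisors of 106: 1, 2, 53, 106.
Repeated squaring: 52^1 ≡ 52, 52^2 ≡ 29, 52^4 ≡ 92, 52^8 ≡ 11, 52^16 ≡ 14, 52^32 ≡ 89, 52^64 ≡ 3 (mod 107).
Test 52^d mod 107 for each divisor d in increasing order:
52^1 ≡ 52
52^2 ≡ 29
52^53 = 52^32·52^16·52^4·52^1 ≡ 1  ← first divisor giving 1
The order is 53.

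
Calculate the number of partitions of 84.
26543660

p(n) counts ways to write n as a sum of positive integers (order ignored).
Euler's pentagonal recurrence: p(k) = p(k-1) + p(k-2) - p(k-5) - p(k-7) + p(k-12) + p(k-15) - ... (offsets j(3j∓1)/2, signs ++--, p(0)=1, p(<0)=0).
DP table for k = 0..83: p(0)=1, p(1)=1, p(2)=2, p(3)=3, p(4)=5, p(5)=7, p(6)=11, p(7)=15, p(8)=22, p(9)=30, p(10)=42, p(11)=56, p(12)=77, p(13)=101, p(14)=135, p(15)=176, p(16)=231, p(17)=297, p(18)=385, p(19)=490, p(20)=627, p(21)=792, p(22)=1002, p(23)=1255, p(24)=1575, p(25)=1958, p(26)=2436, p(27)=3010, p(28)=3718, p(29)=4565, p(30)=5604, p(31)=6842, p(32)=8349, p(33)=10143, p(34)=12310, p(35)=14883, p(36)=17977, p(37)=21637, p(38)=26015, p(39)=31185, p(40)=37338, p(41)=44583, p(42)=53174, p(43)=63261, p(44)=75175, p(45)=89134, p(46)=105558, p(47)=124754, p(48)=147273, p(49)=173525, p(50)=204226, p(51)=239943, p(52)=281589, p(53)=329931, p(54)=386155, p(55)=451276, p(56)=526823, p(57)=614154, p(58)=715220, p(59)=831820, p(60)=966467, p(61)=1121505, p(62)=1300156, p(63)=1505499, p(64)=1741630, p(65)=2012558, p(66)=2323520, p(67)=2679689, p(68)=3087735, p(69)=3554345, p(70)=4087968, p(71)=4697205, p(72)=5392783, p(73)=6185689, p(74)=7089500, p(75)=8118264, p(76)=9289091, p(77)=10619863, p(78)=12132164, p(79)=13848650, p(80)=15796476, p(81)=18004327, p(82)=20506255, p(83)=23338469.
Final step: p(84) = p(83) + p(82) - p(79) - p(77) + p(72) + p(69) - p(62) - p(58) + p(49) + p(44) - p(33) - p(27) + p(14) + p(7)
= 23338469 + 20506255 - 13848650 - 10619863 + 5392783 + 3554345 - 1300156 - 715220 + 173525 + 75175 - 10143 - 3010 + 135 + 15
= 26543660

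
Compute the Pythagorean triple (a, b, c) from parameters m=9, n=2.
(77, 36, 85)

Euclid's formula: a = m² - n², b = 2mn, c = m² + n²
m = 9, n = 2
a = 9² - 2² = 81 - 4 = 77
b = 2 × 9 × 2 = 36
c = 9² + 2² = 81 + 4 = 85
Verification: 77² + 36² = 5929 + 1296 = 7225 = 85² ✓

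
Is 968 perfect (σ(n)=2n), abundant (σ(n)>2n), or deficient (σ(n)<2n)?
abundant

Proper divisors of 968: sum = 1 + 2 + 4 + 8 + 11 + 22 + 44 + 88 + 121 + 242 + 484 = 1027
Since 1027 > 968, 968 is abundant.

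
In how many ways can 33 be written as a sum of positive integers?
10143

p(n) counts ways to write n as a sum of positive integers (order ignored).
Euler's pentagonal recurrence: p(k) = p(k-1) + p(k-2) - p(k-5) - p(k-7) + p(k-12) + p(k-15) - ... (offsets j(3j∓1)/2, signs ++--, p(0)=1, p(<0)=0).
DP table for k = 0..32: p(0)=1, p(1)=1, p(2)=2, p(3)=3, p(4)=5, p(5)=7, p(6)=11, p(7)=15, p(8)=22, p(9)=30, p(10)=42, p(11)=56, p(12)=77, p(13)=101, p(14)=135, p(15)=176, p(16)=231, p(17)=297, p(18)=385, p(19)=490, p(20)=627, p(21)=792, p(22)=1002, p(23)=1255, p(24)=1575, p(25)=1958, p(26)=2436, p(27)=3010, p(28)=3718, p(29)=4565, p(30)=5604, p(31)=6842, p(32)=8349.
Final step: p(33) = p(32) + p(31) - p(28) - p(26) + p(21) + p(18) - p(11) - p(7)
= 8349 + 6842 - 3718 - 2436 + 792 + 385 - 56 - 15
= 10143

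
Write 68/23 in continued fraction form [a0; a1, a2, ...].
[2; 1, 22]

Euclidean algorithm steps:
68 = 2 × 23 + 22
23 = 1 × 22 + 1
22 = 22 × 1 + 0
Continued fraction: [2; 1, 22]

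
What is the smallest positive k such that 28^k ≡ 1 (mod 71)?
70

71 is prime, so ord(28) divides φ(71) = 70.
Divisors of 70: 1, 2, 5, 7, 10, 14, 35, 70.
Repeated squaring: 28^1 ≡ 28, 28^2 ≡ 3, 28^4 ≡ 9, 28^8 ≡ 10, 28^16 ≡ 29, 28^32 ≡ 60, 28^64 ≡ 50 (mod 71).
Test 28^d mod 71 for each divisor d in increasing order:
28^1 ≡ 28
28^2 ≡ 3
28^5 = 28^4·28^1 ≡ 39
28^7 = 28^4·28^2·28^1 ≡ 46
28^10 = 28^8·28^2 ≡ 30
28^14 = 28^8·28^4·28^2 ≡ 57
28^35 = 28^32·28^2·28^1 ≡ 70
28^70 = 28^64·28^4·28^2 ≡ 1  ← first divisor giving 1
The order is 70.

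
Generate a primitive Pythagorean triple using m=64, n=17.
(3807, 2176, 4385)

Euclid's formula: a = m² - n², b = 2mn, c = m² + n²
m = 64, n = 17
a = 64² - 17² = 4096 - 289 = 3807
b = 2 × 64 × 17 = 2176
c = 64² + 17² = 4096 + 289 = 4385
Verification: 3807² + 2176² = 14493249 + 4734976 = 19228225 = 4385² ✓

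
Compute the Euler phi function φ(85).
64

85 = 5 × 17
φ(n) = n × ∏(1 - 1/p) for each prime p dividing n
φ(85) = 85 × (1 - 1/5) × (1 - 1/17) = 64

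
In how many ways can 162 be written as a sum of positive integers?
129913904637

p(n) counts ways to write n as a sum of positive integers (order ignored).
Euler's pentagonal recurrence: p(k) = p(k-1) + p(k-2) - p(k-5) - p(k-7) + p(k-12) + p(k-15) - ... (offsets j(3j∓1)/2, signs ++--, p(0)=1, p(<0)=0).
DP table for k = 0..161: p(0)=1, p(1)=1, p(2)=2, p(3)=3, p(4)=5, p(5)=7, p(6)=11, p(7)=15, p(8)=22, p(9)=30, p(10)=42, p(11)=56, p(12)=77, p(13)=101, p(14)=135, p(15)=176, p(16)=231, p(17)=297, p(18)=385, p(19)=490, p(20)=627, p(21)=792, p(22)=1002, p(23)=1255, p(24)=1575, p(25)=1958, p(26)=2436, p(27)=3010, p(28)=3718, p(29)=4565, p(30)=5604, p(31)=6842, p(32)=8349, p(33)=10143, p(34)=12310, p(35)=14883, p(36)=17977, p(37)=21637, p(38)=26015, p(39)=31185, p(40)=37338, p(41)=44583, p(42)=53174, p(43)=63261, p(44)=75175, p(45)=89134, p(46)=105558, p(47)=124754, p(48)=147273, p(49)=173525, p(50)=204226, p(51)=239943, p(52)=281589, p(53)=329931, p(54)=386155, p(55)=451276, p(56)=526823, p(57)=614154, p(58)=715220, p(59)=831820, p(60)=966467, p(61)=1121505, p(62)=1300156, p(63)=1505499, p(64)=1741630, p(65)=2012558, p(66)=2323520, p(67)=2679689, p(68)=3087735, p(69)=3554345, p(70)=4087968, p(71)=4697205, p(72)=5392783, p(73)=6185689, p(74)=7089500, p(75)=8118264, p(76)=9289091, p(77)=10619863, p(78)=12132164, p(79)=13848650, p(80)=15796476, p(81)=18004327, p(82)=20506255, p(83)=23338469, p(84)=26543660, p(85)=30167357, p(86)=34262962, p(87)=38887673, p(88)=44108109, p(89)=49995925, p(90)=56634173, p(91)=64112359, p(92)=72533807, p(93)=82010177, p(94)=92669720, p(95)=104651419, p(96)=118114304, p(97)=133230930, p(98)=150198136, p(99)=169229875, p(100)=190569292, p(101)=214481126, p(102)=241265379, p(103)=271248950, p(104)=304801365, p(105)=342325709, p(106)=384276336, p(107)=431149389, p(108)=483502844, p(109)=541946240, p(110)=607163746, p(111)=679903203, p(112)=761002156, p(113)=851376628, p(114)=952050665, p(115)=1064144451, p(116)=1188908248, p(117)=1327710076, p(118)=1482074143, p(119)=1653668665, p(120)=1844349560, p(121)=2056148051, p(122)=2291320912, p(123)=2552338241, p(124)=2841940500, p(125)=3163127352, p(126)=3519222692, p(127)=3913864295, p(128)=4351078600, p(129)=4835271870, p(130)=5371315400, p(131)=5964539504, p(132)=6620830889, p(133)=7346629512, p(134)=8149040695, p(135)=9035836076, p(136)=10015581680, p(137)=11097645016, p(138)=12292341831, p(139)=13610949895, p(140)=15065878135, p(141)=16670689208, p(142)=18440293320, p(143)=20390982757, p(144)=22540654445, p(145)=24908858009, p(146)=27517052599, p(147)=30388671978, p(148)=33549419497, p(149)=37027355200, p(150)=40853235313, p(151)=45060624582, p(152)=49686288421, p(153)=54770336324, p(154)=60356673280, p(155)=66493182097, p(156)=73232243759, p(157)=80630964769, p(158)=88751778802, p(159)=97662728555, p(160)=107438159466, p(161)=118159068427.
Final step: p(162) = p(161) + p(160) - p(157) - p(155) + p(150) + p(147) - p(140) - p(136) + p(127) + p(122) - p(111) - p(105) + p(92) + p(85) - p(70) - p(62) + p(45) + p(36) - p(17) - p(7)
= 118159068427 + 107438159466 - 80630964769 - 66493182097 + 40853235313 + 30388671978 - 15065878135 - 10015581680 + 3913864295 + 2291320912 - 679903203 - 342325709 + 72533807 + 30167357 - 4087968 - 1300156 + 89134 + 17977 - 297 - 15
= 129913904637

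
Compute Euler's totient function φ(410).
160

410 = 2 × 5 × 41
φ(n) = n × ∏(1 - 1/p) for each prime p dividing n
φ(410) = 410 × (1 - 1/2) × (1 - 1/5) × (1 - 1/41) = 160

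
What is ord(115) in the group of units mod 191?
95

191 is prime, so ord(115) divides φ(191) = 190.
Divisors of 190: 1, 2, 5, 10, 19, 38, 95, 190.
Repeated squaring: 115^1 ≡ 115, 115^2 ≡ 46, 115^4 ≡ 15, 115^8 ≡ 34, 115^16 ≡ 10, 115^32 ≡ 100, 115^64 ≡ 68, 115^128 ≡ 40 (mod 191).
Test 115^d mod 191 for each divisor d in increasing order:
115^1 ≡ 115
115^2 ≡ 46
115^5 = 115^4·115^1 ≡ 6
115^10 = 115^8·115^2 ≡ 36
115^19 = 115^16·115^2·115^1 ≡ 184
115^38 = 115^32·115^4·115^2 ≡ 49
115^95 = 115^64·115^16·115^8·115^4·115^2·115^1 ≡ 1  ← first divisor giving 1
The order is 95.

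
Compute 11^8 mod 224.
65

Repeated squaring. Binary of 8 = 1000.
11^1 ≡ 11 (mod 224); 11^2 ≡ 121 (mod 224); 11^4 ≡ 81 (mod 224); 11^8 ≡ 65 (mod 224)
11^8 = 11^8 ≡ 65 (mod 224)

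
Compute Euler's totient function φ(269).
268

269 = 269
φ(n) = n × ∏(1 - 1/p) for each prime p dividing n
φ(269) = 269 × (1 - 1/269) = 268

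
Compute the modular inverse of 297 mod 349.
302

gcd(297, 349) = 1, so the inverse exists.
Extended Euclidean algorithm on (349, 297):
349 = 1 × 297 + 52  ⟹  52 = (1)·349 + (-1)·297
297 = 5 × 52 + 37  ⟹  37 = (-5)·349 + (6)·297
52 = 1 × 37 + 15  ⟹  15 = (6)·349 + (-7)·297
37 = 2 × 15 + 7  ⟹  7 = (-17)·349 + (20)·297
15 = 2 × 7 + 1  ⟹  1 = (40)·349 + (-47)·297
So (-47)·297 ≡ 1 (mod 349), i.e. 297^(-1) ≡ -47 ≡ 302 (mod 349).
Check: 297 × 302 = 89694 ≡ 1 (mod 349)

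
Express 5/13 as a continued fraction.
[0; 2, 1, 1, 2]

Euclidean algorithm steps:
5 = 0 × 13 + 5
13 = 2 × 5 + 3
5 = 1 × 3 + 2
3 = 1 × 2 + 1
2 = 2 × 1 + 0
Continued fraction: [0; 2, 1, 1, 2]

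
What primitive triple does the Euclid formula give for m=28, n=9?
(703, 504, 865)

Euclid's formula: a = m² - n², b = 2mn, c = m² + n²
m = 28, n = 9
a = 28² - 9² = 784 - 81 = 703
b = 2 × 28 × 9 = 504
c = 28² + 9² = 784 + 81 = 865
Verification: 703² + 504² = 494209 + 254016 = 748225 = 865² ✓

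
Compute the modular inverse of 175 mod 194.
51

gcd(175, 194) = 1, so the inverse exists.
Extended Euclidean algorithm on (194, 175):
194 = 1 × 175 + 19  ⟹  19 = (1)·194 + (-1)·175
175 = 9 × 19 + 4  ⟹  4 = (-9)·194 + (10)·175
19 = 4 × 4 + 3  ⟹  3 = (37)·194 + (-41)·175
4 = 1 × 3 + 1  ⟹  1 = (-46)·194 + (51)·175
So (51)·175 ≡ 1 (mod 194), i.e. 175^(-1) ≡ 51 (mod 194).
Check: 175 × 51 = 8925 ≡ 1 (mod 194)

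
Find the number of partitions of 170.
274768617130

p(n) counts ways to write n as a sum of positive integers (order ignored).
Euler's pentagonal recurrence: p(k) = p(k-1) + p(k-2) - p(k-5) - p(k-7) + p(k-12) + p(k-15) - ... (offsets j(3j∓1)/2, signs ++--, p(0)=1, p(<0)=0).
DP table for k = 0..169: p(0)=1, p(1)=1, p(2)=2, p(3)=3, p(4)=5, p(5)=7, p(6)=11, p(7)=15, p(8)=22, p(9)=30, p(10)=42, p(11)=56, p(12)=77, p(13)=101, p(14)=135, p(15)=176, p(16)=231, p(17)=297, p(18)=385, p(19)=490, p(20)=627, p(21)=792, p(22)=1002, p(23)=1255, p(24)=1575, p(25)=1958, p(26)=2436, p(27)=3010, p(28)=3718, p(29)=4565, p(30)=5604, p(31)=6842, p(32)=8349, p(33)=10143, p(34)=12310, p(35)=14883, p(36)=17977, p(37)=21637, p(38)=26015, p(39)=31185, p(40)=37338, p(41)=44583, p(42)=53174, p(43)=63261, p(44)=75175, p(45)=89134, p(46)=105558, p(47)=124754, p(48)=147273, p(49)=173525, p(50)=204226, p(51)=239943, p(52)=281589, p(53)=329931, p(54)=386155, p(55)=451276, p(56)=526823, p(57)=614154, p(58)=715220, p(59)=831820, p(60)=966467, p(61)=1121505, p(62)=1300156, p(63)=1505499, p(64)=1741630, p(65)=2012558, p(66)=2323520, p(67)=2679689, p(68)=3087735, p(69)=3554345, p(70)=4087968, p(71)=4697205, p(72)=5392783, p(73)=6185689, p(74)=7089500, p(75)=8118264, p(76)=9289091, p(77)=10619863, p(78)=12132164, p(79)=13848650, p(80)=15796476, p(81)=18004327, p(82)=20506255, p(83)=23338469, p(84)=26543660, p(85)=30167357, p(86)=34262962, p(87)=38887673, p(88)=44108109, p(89)=49995925, p(90)=56634173, p(91)=64112359, p(92)=72533807, p(93)=82010177, p(94)=92669720, p(95)=104651419, p(96)=118114304, p(97)=133230930, p(98)=150198136, p(99)=169229875, p(100)=190569292, p(101)=214481126, p(102)=241265379, p(103)=271248950, p(104)=304801365, p(105)=342325709, p(106)=384276336, p(107)=431149389, p(108)=483502844, p(109)=541946240, p(110)=607163746, p(111)=679903203, p(112)=761002156, p(113)=851376628, p(114)=952050665, p(115)=1064144451, p(116)=1188908248, p(117)=1327710076, p(118)=1482074143, p(119)=1653668665, p(120)=1844349560, p(121)=2056148051, p(122)=2291320912, p(123)=2552338241, p(124)=2841940500, p(125)=3163127352, p(126)=3519222692, p(127)=3913864295, p(128)=4351078600, p(129)=4835271870, p(130)=5371315400, p(131)=5964539504, p(132)=6620830889, p(133)=7346629512, p(134)=8149040695, p(135)=9035836076, p(136)=10015581680, p(137)=11097645016, p(138)=12292341831, p(139)=13610949895, p(140)=15065878135, p(141)=16670689208, p(142)=18440293320, p(143)=20390982757, p(144)=22540654445, p(145)=24908858009, p(146)=27517052599, p(147)=30388671978, p(148)=33549419497, p(149)=37027355200, p(150)=40853235313, p(151)=45060624582, p(152)=49686288421, p(153)=54770336324, p(154)=60356673280, p(155)=66493182097, p(156)=73232243759, p(157)=80630964769, p(158)=88751778802, p(159)=97662728555, p(160)=107438159466, p(161)=118159068427, p(162)=129913904637, p(163)=142798995930, p(164)=156919475295, p(165)=172389800255, p(166)=189334822579, p(167)=207890420102, p(168)=228204732751, p(169)=250438925115.
Final step: p(170) = p(169) + p(168) - p(165) - p(163) + p(158) + p(155) - p(148) - p(144) + p(135) + p(130) - p(119) - p(113) + p(100) + p(93) - p(78) - p(70) + p(53) + p(44) - p(25) - p(15)
= 250438925115 + 228204732751 - 172389800255 - 142798995930 + 88751778802 + 66493182097 - 33549419497 - 22540654445 + 9035836076 + 5371315400 - 1653668665 - 851376628 + 190569292 + 82010177 - 12132164 - 4087968 + 329931 + 75175 - 1958 - 176
= 274768617130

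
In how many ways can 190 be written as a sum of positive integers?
1667727404093

p(n) counts ways to write n as a sum of positive integers (order ignored).
Euler's pentagonal recurrence: p(k) = p(k-1) + p(k-2) - p(k-5) - p(k-7) + p(k-12) + p(k-15) - ... (offsets j(3j∓1)/2, signs ++--, p(0)=1, p(<0)=0).
DP table for k = 0..189: p(0)=1, p(1)=1, p(2)=2, p(3)=3, p(4)=5, p(5)=7, p(6)=11, p(7)=15, p(8)=22, p(9)=30, p(10)=42, p(11)=56, p(12)=77, p(13)=101, p(14)=135, p(15)=176, p(16)=231, p(17)=297, p(18)=385, p(19)=490, p(20)=627, p(21)=792, p(22)=1002, p(23)=1255, p(24)=1575, p(25)=1958, p(26)=2436, p(27)=3010, p(28)=3718, p(29)=4565, p(30)=5604, p(31)=6842, p(32)=8349, p(33)=10143, p(34)=12310, p(35)=14883, p(36)=17977, p(37)=21637, p(38)=26015, p(39)=31185, p(40)=37338, p(41)=44583, p(42)=53174, p(43)=63261, p(44)=75175, p(45)=89134, p(46)=105558, p(47)=124754, p(48)=147273, p(49)=173525, p(50)=204226, p(51)=239943, p(52)=281589, p(53)=329931, p(54)=386155, p(55)=451276, p(56)=526823, p(57)=614154, p(58)=715220, p(59)=831820, p(60)=966467, p(61)=1121505, p(62)=1300156, p(63)=1505499, p(64)=1741630, p(65)=2012558, p(66)=2323520, p(67)=2679689, p(68)=3087735, p(69)=3554345, p(70)=4087968, p(71)=4697205, p(72)=5392783, p(73)=6185689, p(74)=7089500, p(75)=8118264, p(76)=9289091, p(77)=10619863, p(78)=12132164, p(79)=13848650, p(80)=15796476, p(81)=18004327, p(82)=20506255, p(83)=23338469, p(84)=26543660, p(85)=30167357, p(86)=34262962, p(87)=38887673, p(88)=44108109, p(89)=49995925, p(90)=56634173, p(91)=64112359, p(92)=72533807, p(93)=82010177, p(94)=92669720, p(95)=104651419, p(96)=118114304, p(97)=133230930, p(98)=150198136, p(99)=169229875, p(100)=190569292, p(101)=214481126, p(102)=241265379, p(103)=271248950, p(104)=304801365, p(105)=342325709, p(106)=384276336, p(107)=431149389, p(108)=483502844, p(109)=541946240, p(110)=607163746, p(111)=679903203, p(112)=761002156, p(113)=851376628, p(114)=952050665, p(115)=1064144451, p(116)=1188908248, p(117)=1327710076, p(118)=1482074143, p(119)=1653668665, p(120)=1844349560, p(121)=2056148051, p(122)=2291320912, p(123)=2552338241, p(124)=2841940500, p(125)=3163127352, p(126)=3519222692, p(127)=3913864295, p(128)=4351078600, p(129)=4835271870, p(130)=5371315400, p(131)=5964539504, p(132)=6620830889, p(133)=7346629512, p(134)=8149040695, p(135)=9035836076, p(136)=10015581680, p(137)=11097645016, p(138)=12292341831, p(139)=13610949895, p(140)=15065878135, p(141)=16670689208, p(142)=18440293320, p(143)=20390982757, p(144)=22540654445, p(145)=24908858009, p(146)=27517052599, p(147)=30388671978, p(148)=33549419497, p(149)=37027355200, p(150)=40853235313, p(151)=45060624582, p(152)=49686288421, p(153)=54770336324, p(154)=60356673280, p(155)=66493182097, p(156)=73232243759, p(157)=80630964769, p(158)=88751778802, p(159)=97662728555, p(160)=107438159466, p(161)=118159068427, p(162)=129913904637, p(163)=142798995930, p(164)=156919475295, p(165)=172389800255, p(166)=189334822579, p(167)=207890420102, p(168)=228204732751, p(169)=250438925115, p(170)=274768617130, p(171)=301384802048, p(172)=330495499613, p(173)=362326859895, p(174)=397125074750, p(175)=435157697830, p(176)=476715857290, p(177)=522115831195, p(178)=571701605655, p(179)=625846753120, p(180)=684957390936, p(181)=749474411781, p(182)=819876908323, p(183)=896684817527, p(184)=980462880430, p(185)=1071823774337, p(186)=1171432692373, p(187)=1280011042268, p(188)=1398341745571, p(189)=1527273599625.
Final step: p(190) = p(189) + p(188) - p(185) - p(183) + p(178) + p(175) - p(168) - p(164) + p(155) + p(150) - p(139) - p(133) + p(120) + p(113) - p(98) - p(90) + p(73) + p(64) - p(45) - p(35) + p(14) + p(3)
= 1527273599625 + 1398341745571 - 1071823774337 - 896684817527 + 571701605655 + 435157697830 - 228204732751 - 156919475295 + 66493182097 + 40853235313 - 13610949895 - 7346629512 + 1844349560 + 851376628 - 150198136 - 56634173 + 6185689 + 1741630 - 89134 - 14883 + 135 + 3
= 1667727404093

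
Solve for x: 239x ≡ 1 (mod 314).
247

gcd(239, 314) = 1, so the inverse exists.
Extended Euclidean algorithm on (314, 239):
314 = 1 × 239 + 75  ⟹  75 = (1)·314 + (-1)·239
239 = 3 × 75 + 14  ⟹  14 = (-3)·314 + (4)·239
75 = 5 × 14 + 5  ⟹  5 = (16)·314 + (-21)·239
14 = 2 × 5 + 4  ⟹  4 = (-35)·314 + (46)·239
5 = 1 × 4 + 1  ⟹  1 = (51)·314 + (-67)·239
So (-67)·239 ≡ 1 (mod 314), i.e. 239^(-1) ≡ -67 ≡ 247 (mod 314).
Check: 239 × 247 = 59033 ≡ 1 (mod 314)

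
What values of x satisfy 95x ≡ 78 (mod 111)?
x ≡ 9 (mod 111)

gcd(95, 111) = 1, which divides 78, so solutions exist.
Find 95^(-1) mod 111 by the extended Euclidean algorithm:
111 = 1 × 95 + 16  ⟹  16 = (1)·111 + (-1)·95
95 = 5 × 16 + 15  ⟹  15 = (-5)·111 + (6)·95
16 = 1 × 15 + 1  ⟹  1 = (6)·111 + (-7)·95
So (-7)·95 ≡ 1 (mod 111), i.e. 95^(-1) ≡ -7 ≡ 104 (mod 111).
x ≡ 104 × 78 = 8112 ≡ 9 (mod 111).
Check: 95 × 9 = 855 ≡ 78 (mod 111).
Unique solution: x ≡ 9 (mod 111)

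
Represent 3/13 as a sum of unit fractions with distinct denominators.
1/5 + 1/33 + 1/2145

Greedy algorithm:
3/13: ceiling(13/3) = 5, use 1/5
2/65: ceiling(65/2) = 33, use 1/33
1/2145: ceiling(2145/1) = 2145, use 1/2145
Result: 3/13 = 1/5 + 1/33 + 1/2145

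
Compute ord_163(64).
27

163 is prime, so ord(64) divides φ(163) = 162.
Divisors of 162: 1, 2, 3, 6, 9, 18, 27, 54, 81, 162.
Repeated squaring: 64^1 ≡ 64, 64^2 ≡ 21, 64^4 ≡ 115, 64^8 ≡ 22, 64^16 ≡ 158, 64^32 ≡ 25, 64^64 ≡ 136, 64^128 ≡ 77 (mod 163).
Test 64^d mod 163 for each divisor d in increasing order:
64^1 ≡ 64
64^2 ≡ 21
64^3 = 64^2·64^1 ≡ 40
64^6 = 64^4·64^2 ≡ 133
64^9 = 64^8·64^1 ≡ 104
64^18 = 64^16·64^2 ≡ 58
64^27 = 64^16·64^8·64^2·64^1 ≡ 1  ← first divisor giving 1
The order is 27.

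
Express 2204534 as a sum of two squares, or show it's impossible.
Not possible

Factorization: 2204534 = 2 × 31^3 × 37
By Fermat: n is sum of two squares iff every prime p ≡ 3 (mod 4) appears to even power.
Prime(s) ≡ 3 (mod 4) with odd exponent: [(31, 3)]
Therefore 2204534 cannot be expressed as a² + b².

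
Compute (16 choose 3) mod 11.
10

Using Lucas' theorem:
Write n=16 and k=3 in base 11:
n in base 11: [1, 5]
k in base 11: [0, 3]
C(16,3) mod 11 = ∏ C(n_i, k_i) mod 11
Digit binomials (mod 11): C(1,0) = 1; C(5,3) = 10
Product: 1 × 10 = 10 ≡ 10 (mod 11)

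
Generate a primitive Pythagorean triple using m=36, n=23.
(767, 1656, 1825)

Euclid's formula: a = m² - n², b = 2mn, c = m² + n²
m = 36, n = 23
a = 36² - 23² = 1296 - 529 = 767
b = 2 × 36 × 23 = 1656
c = 36² + 23² = 1296 + 529 = 1825
Verification: 767² + 1656² = 588289 + 2742336 = 3330625 = 1825² ✓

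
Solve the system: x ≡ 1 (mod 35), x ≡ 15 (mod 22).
631

Using Chinese Remainder Theorem:
M = 35 × 22 = 770
M1 = 22, M2 = 35
y1 = 22^(-1) mod 35 = 8
y2 = 35^(-1) mod 22 = 17
x = (1×22×8 + 15×35×17) mod 770 = 631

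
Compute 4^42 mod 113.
1

Repeated squaring. Binary of 42 = 101010.
4^1 ≡ 4 (mod 113); 4^2 ≡ 16 (mod 113); 4^4 ≡ 30 (mod 113); 4^8 ≡ 109 (mod 113); 4^16 ≡ 16 (mod 113); 4^32 ≡ 30 (mod 113)
4^42 = 4^2 × 4^8 × 4^32 ≡ 1 (mod 113)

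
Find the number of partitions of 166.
189334822579

p(n) counts ways to write n as a sum of positive integers (order ignored).
Euler's pentagonal recurrence: p(k) = p(k-1) + p(k-2) - p(k-5) - p(k-7) + p(k-12) + p(k-15) - ... (offsets j(3j∓1)/2, signs ++--, p(0)=1, p(<0)=0).
DP table for k = 0..165: p(0)=1, p(1)=1, p(2)=2, p(3)=3, p(4)=5, p(5)=7, p(6)=11, p(7)=15, p(8)=22, p(9)=30, p(10)=42, p(11)=56, p(12)=77, p(13)=101, p(14)=135, p(15)=176, p(16)=231, p(17)=297, p(18)=385, p(19)=490, p(20)=627, p(21)=792, p(22)=1002, p(23)=1255, p(24)=1575, p(25)=1958, p(26)=2436, p(27)=3010, p(28)=3718, p(29)=4565, p(30)=5604, p(31)=6842, p(32)=8349, p(33)=10143, p(34)=12310, p(35)=14883, p(36)=17977, p(37)=21637, p(38)=26015, p(39)=31185, p(40)=37338, p(41)=44583, p(42)=53174, p(43)=63261, p(44)=75175, p(45)=89134, p(46)=105558, p(47)=124754, p(48)=147273, p(49)=173525, p(50)=204226, p(51)=239943, p(52)=281589, p(53)=329931, p(54)=386155, p(55)=451276, p(56)=526823, p(57)=614154, p(58)=715220, p(59)=831820, p(60)=966467, p(61)=1121505, p(62)=1300156, p(63)=1505499, p(64)=1741630, p(65)=2012558, p(66)=2323520, p(67)=2679689, p(68)=3087735, p(69)=3554345, p(70)=4087968, p(71)=4697205, p(72)=5392783, p(73)=6185689, p(74)=7089500, p(75)=8118264, p(76)=9289091, p(77)=10619863, p(78)=12132164, p(79)=13848650, p(80)=15796476, p(81)=18004327, p(82)=20506255, p(83)=23338469, p(84)=26543660, p(85)=30167357, p(86)=34262962, p(87)=38887673, p(88)=44108109, p(89)=49995925, p(90)=56634173, p(91)=64112359, p(92)=72533807, p(93)=82010177, p(94)=92669720, p(95)=104651419, p(96)=118114304, p(97)=133230930, p(98)=150198136, p(99)=169229875, p(100)=190569292, p(101)=214481126, p(102)=241265379, p(103)=271248950, p(104)=304801365, p(105)=342325709, p(106)=384276336, p(107)=431149389, p(108)=483502844, p(109)=541946240, p(110)=607163746, p(111)=679903203, p(112)=761002156, p(113)=851376628, p(114)=952050665, p(115)=1064144451, p(116)=1188908248, p(117)=1327710076, p(118)=1482074143, p(119)=1653668665, p(120)=1844349560, p(121)=2056148051, p(122)=2291320912, p(123)=2552338241, p(124)=2841940500, p(125)=3163127352, p(126)=3519222692, p(127)=3913864295, p(128)=4351078600, p(129)=4835271870, p(130)=5371315400, p(131)=5964539504, p(132)=6620830889, p(133)=7346629512, p(134)=8149040695, p(135)=9035836076, p(136)=10015581680, p(137)=11097645016, p(138)=12292341831, p(139)=13610949895, p(140)=15065878135, p(141)=16670689208, p(142)=18440293320, p(143)=20390982757, p(144)=22540654445, p(145)=24908858009, p(146)=27517052599, p(147)=30388671978, p(148)=33549419497, p(149)=37027355200, p(150)=40853235313, p(151)=45060624582, p(152)=49686288421, p(153)=54770336324, p(154)=60356673280, p(155)=66493182097, p(156)=73232243759, p(157)=80630964769, p(158)=88751778802, p(159)=97662728555, p(160)=107438159466, p(161)=118159068427, p(162)=129913904637, p(163)=142798995930, p(164)=156919475295, p(165)=172389800255.
Final step: p(166) = p(165) + p(164) - p(161) - p(159) + p(154) + p(151) - p(144) - p(140) + p(131) + p(126) - p(115) - p(109) + p(96) + p(89) - p(74) - p(66) + p(49) + p(40) - p(21) - p(11)
= 172389800255 + 156919475295 - 118159068427 - 97662728555 + 60356673280 + 45060624582 - 22540654445 - 15065878135 + 5964539504 + 3519222692 - 1064144451 - 541946240 + 118114304 + 49995925 - 7089500 - 2323520 + 173525 + 37338 - 792 - 56
= 189334822579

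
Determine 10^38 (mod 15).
10

Repeated squaring. Binary of 38 = 100110.
10^1 ≡ 10 (mod 15); 10^2 ≡ 10 (mod 15); 10^4 ≡ 10 (mod 15); 10^8 ≡ 10 (mod 15); 10^16 ≡ 10 (mod 15); 10^32 ≡ 10 (mod 15)
10^38 = 10^2 × 10^4 × 10^32 ≡ 10 (mod 15)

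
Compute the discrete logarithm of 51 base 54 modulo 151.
103

Baby-step giant-step with step n = ⌈√151⌉ = 13.
Baby steps 54^j mod 151 (j:value) for j=0..12: 0:1, 1:54, 2:47, 3:122, 4:95, 5:147, 6:86, 7:114, 8:116, 9:73, 10:16, 11:109, 12:148.
Giant-step multiplier: 54^(-13) ≡ 54^(150-13) = 54^137 ≡ 96 (mod 151).
Giant steps γ_i = 51·96^i mod 151: γ_0=51, γ_1=64, γ_2=104, γ_3=18, γ_4=67, γ_5=90, γ_6=33, γ_7=148 (in table at j=12).
x = i·n + j = 7·13 + 12 = 103.
Check: 54^103 ≡ 51 (mod 151).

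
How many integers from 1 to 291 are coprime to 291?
192

291 = 3 × 97
φ(n) = n × ∏(1 - 1/p) for each prime p dividing n
φ(291) = 291 × (1 - 1/3) × (1 - 1/97) = 192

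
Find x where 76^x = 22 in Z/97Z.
24

Baby-step giant-step with step n = ⌈√97⌉ = 10.
Baby steps 76^j mod 97 (j:value) for j=0..9: 0:1, 1:76, 2:53, 3:51, 4:93, 5:84, 6:79, 7:87, 8:16, 9:52.
Giant-step multiplier: 76^(-10) ≡ 76^(96-10) = 76^86 ≡ 31 (mod 97).
Giant steps γ_i = 22·31^i mod 97: γ_0=22, γ_1=3, γ_2=93 (in table at j=4).
x = i·n + j = 2·10 + 4 = 24.
Check: 76^24 ≡ 22 (mod 97).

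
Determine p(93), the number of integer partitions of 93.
82010177

p(n) counts ways to write n as a sum of positive integers (order ignored).
Euler's pentagonal recurrence: p(k) = p(k-1) + p(k-2) - p(k-5) - p(k-7) + p(k-12) + p(k-15) - ... (offsets j(3j∓1)/2, signs ++--, p(0)=1, p(<0)=0).
DP table for k = 0..92: p(0)=1, p(1)=1, p(2)=2, p(3)=3, p(4)=5, p(5)=7, p(6)=11, p(7)=15, p(8)=22, p(9)=30, p(10)=42, p(11)=56, p(12)=77, p(13)=101, p(14)=135, p(15)=176, p(16)=231, p(17)=297, p(18)=385, p(19)=490, p(20)=627, p(21)=792, p(22)=1002, p(23)=1255, p(24)=1575, p(25)=1958, p(26)=2436, p(27)=3010, p(28)=3718, p(29)=4565, p(30)=5604, p(31)=6842, p(32)=8349, p(33)=10143, p(34)=12310, p(35)=14883, p(36)=17977, p(37)=21637, p(38)=26015, p(39)=31185, p(40)=37338, p(41)=44583, p(42)=53174, p(43)=63261, p(44)=75175, p(45)=89134, p(46)=105558, p(47)=124754, p(48)=147273, p(49)=173525, p(50)=204226, p(51)=239943, p(52)=281589, p(53)=329931, p(54)=386155, p(55)=451276, p(56)=526823, p(57)=614154, p(58)=715220, p(59)=831820, p(60)=966467, p(61)=1121505, p(62)=1300156, p(63)=1505499, p(64)=1741630, p(65)=2012558, p(66)=2323520, p(67)=2679689, p(68)=3087735, p(69)=3554345, p(70)=4087968, p(71)=4697205, p(72)=5392783, p(73)=6185689, p(74)=7089500, p(75)=8118264, p(76)=9289091, p(77)=10619863, p(78)=12132164, p(79)=13848650, p(80)=15796476, p(81)=18004327, p(82)=20506255, p(83)=23338469, p(84)=26543660, p(85)=30167357, p(86)=34262962, p(87)=38887673, p(88)=44108109, p(89)=49995925, p(90)=56634173, p(91)=64112359, p(92)=72533807.
Final step: p(93) = p(92) + p(91) - p(88) - p(86) + p(81) + p(78) - p(71) - p(67) + p(58) + p(53) - p(42) - p(36) + p(23) + p(16) - p(1)
= 72533807 + 64112359 - 44108109 - 34262962 + 18004327 + 12132164 - 4697205 - 2679689 + 715220 + 329931 - 53174 - 17977 + 1255 + 231 - 1
= 82010177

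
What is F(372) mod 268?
196

Matrix identity: Q^n = [[F_(n+1), F_n], [F_n, F_(n-1)]] with Q = [[1,1],[1,0]].
n = 372 = 101110100₂. Square-and-multiply, entries mod 268:
Q^1 = [[1,1],[1,0]]
Q^2 = (Q^1)² = [[2,1],[1,1]]
Q^5 = (Q^2)²·Q = [[8,5],[5,3]]
Q^11 = (Q^5)²·Q = [[144,89],[89,55]]
Q^23 = (Q^11)²·Q = [[4,249],[249,23]]
Q^46 = (Q^23)² = [[109,23],[23,86]]
Q^93 = (Q^46)²·Q = [[11,82],[82,197]]
Q^186 = (Q^93)² = [[145,172],[172,241]]
Q^372 = (Q^186)² = [[225,196],[196,29]]
F_372 mod 268 = Q^372[0][1] = 196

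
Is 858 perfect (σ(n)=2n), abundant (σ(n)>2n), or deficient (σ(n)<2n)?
abundant

Proper divisors of 858: sum = 1 + 2 + 3 + 6 + 11 + 13 + 22 + 26 + 33 + 39 + 66 + 78 + 143 + 286 + 429 = 1158
Since 1158 > 858, 858 is abundant.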